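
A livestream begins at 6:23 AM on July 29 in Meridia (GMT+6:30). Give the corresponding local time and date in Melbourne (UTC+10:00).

Melbourne is 3:30 ahead of Meridia.
Shift by the zone difference: 6:23 AM + 3:30 = 9:53 AM on Jul 29 in Melbourne.

9:53 AM on July 29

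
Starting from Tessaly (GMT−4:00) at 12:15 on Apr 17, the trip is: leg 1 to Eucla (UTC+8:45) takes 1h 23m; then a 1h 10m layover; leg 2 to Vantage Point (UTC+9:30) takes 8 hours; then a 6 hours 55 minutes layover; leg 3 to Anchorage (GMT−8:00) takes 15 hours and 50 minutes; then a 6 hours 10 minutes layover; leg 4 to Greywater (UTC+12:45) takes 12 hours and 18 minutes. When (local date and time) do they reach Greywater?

08:46 on April 20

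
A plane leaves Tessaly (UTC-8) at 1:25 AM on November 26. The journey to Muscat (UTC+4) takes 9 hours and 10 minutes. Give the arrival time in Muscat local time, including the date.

Convert departure to UTC: 1:25 AM + 8:00 = 9:25 AM UTC on Nov 26.
Add 9 hours 10 minutes travel time → 6:35 PM UTC.
Muscat is UTC+4:00, so local arrival = 6:35 PM + 4:00 = 10:35 PM on Nov 26.

10:35 PM on November 26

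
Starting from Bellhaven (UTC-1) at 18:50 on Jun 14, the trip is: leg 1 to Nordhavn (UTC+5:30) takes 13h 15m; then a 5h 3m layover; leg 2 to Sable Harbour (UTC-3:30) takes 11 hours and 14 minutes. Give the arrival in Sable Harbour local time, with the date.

21:52 on June 15

Convert departure to UTC: 18:50 + 1:00 = 19:50 UTC on Jun 14.
Add 13 hours and 15 minutes leg 1 → 09:05 UTC (Jun 15).
Add 5 hours and 3 minutes layover in Nordhavn → 14:08 UTC.
Add 11 hours and 14 minutes leg 2 → 01:22 UTC (Jun 16).
Sable Harbour is UTC−3:30, so local arrival = 01:22 − 3:30 = 21:52 on Jun 15.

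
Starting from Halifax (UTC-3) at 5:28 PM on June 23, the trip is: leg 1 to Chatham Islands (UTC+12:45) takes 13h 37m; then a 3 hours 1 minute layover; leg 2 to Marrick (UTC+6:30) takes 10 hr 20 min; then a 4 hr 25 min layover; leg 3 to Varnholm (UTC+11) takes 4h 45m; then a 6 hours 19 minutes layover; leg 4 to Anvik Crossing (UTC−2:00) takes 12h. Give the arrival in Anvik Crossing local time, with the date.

12:55 AM on June 26

Convert departure to UTC: 5:28 PM + 3:00 = 8:28 PM UTC on Jun 23.
Add 13 hours and 37 minutes leg 1 → 10:05 AM UTC (Jun 24).
Add 3 hours and 1 minute layover in Chatham Islands → 1:06 PM UTC.
Add 10 hours 20 minutes leg 2 → 11:26 PM UTC.
Add 4 hours and 25 minutes layover in Marrick → 3:51 AM UTC (Jun 25).
Add 4 hours 45 minutes leg 3 → 8:36 AM UTC.
Add 6 hours 19 minutes layover in Varnholm → 2:55 PM UTC.
Add 12 hours leg 4 → 2:55 AM UTC (Jun 26).
Anvik Crossing is UTC−2:00, so local arrival = 2:55 AM − 2:00 = 12:55 AM on Jun 26.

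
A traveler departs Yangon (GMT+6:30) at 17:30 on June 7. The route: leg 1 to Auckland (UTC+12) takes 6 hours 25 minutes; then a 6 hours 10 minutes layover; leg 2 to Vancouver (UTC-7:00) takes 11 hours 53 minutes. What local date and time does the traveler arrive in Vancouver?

04:28 on June 8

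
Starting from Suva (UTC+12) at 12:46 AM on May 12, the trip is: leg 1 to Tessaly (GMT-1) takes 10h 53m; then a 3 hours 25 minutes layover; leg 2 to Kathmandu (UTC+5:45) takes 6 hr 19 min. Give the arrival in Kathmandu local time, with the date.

3:08 PM on May 12

Convert departure to UTC: 12:46 AM − 12:00 = 12:46 PM UTC on May 11.
Add 10 hours and 53 minutes leg 1 → 11:39 PM UTC.
Add 3 hours and 25 minutes layover in Tessaly → 3:04 AM UTC (May 12).
Add 6 hours 19 minutes leg 2 → 9:23 AM UTC.
Kathmandu is UTC+5:45, so local arrival = 9:23 AM + 5:45 = 3:08 PM on May 12.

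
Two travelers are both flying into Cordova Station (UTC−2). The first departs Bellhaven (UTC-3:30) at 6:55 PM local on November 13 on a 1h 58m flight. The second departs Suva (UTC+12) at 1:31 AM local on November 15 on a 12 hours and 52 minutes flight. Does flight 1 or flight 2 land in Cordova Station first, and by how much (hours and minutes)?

Flight 1 in UTC: 6:55 PM + 3:30 = 10:25 PM on Nov 13.
+1 hour 58 minutes → arrive 12:23 AM UTC on Nov 14.
Flight 2 in UTC: 1:31 AM − 12:00 = 1:31 PM on Nov 14.
+12 hours 52 minutes → arrive 2:23 AM UTC on Nov 15.
Flight 1 lands earlier by 26 hours.

the first, by 26 hours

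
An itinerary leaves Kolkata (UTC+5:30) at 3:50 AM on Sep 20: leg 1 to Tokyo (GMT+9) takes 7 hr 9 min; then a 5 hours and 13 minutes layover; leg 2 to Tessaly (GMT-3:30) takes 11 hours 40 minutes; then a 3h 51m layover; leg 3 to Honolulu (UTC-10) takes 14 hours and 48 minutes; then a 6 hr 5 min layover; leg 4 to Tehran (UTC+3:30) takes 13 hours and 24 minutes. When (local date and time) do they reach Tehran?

4:00 PM on September 22

Convert departure to UTC: 3:50 AM − 5:30 = 10:20 PM UTC on Sep 19.
Add 7 hours and 9 minutes leg 1 → 5:29 AM UTC (Sep 20).
Add 5 hours 13 minutes layover in Tokyo → 10:42 AM UTC.
Add 11 hours and 40 minutes leg 2 → 10:22 PM UTC.
Add 3 hours and 51 minutes layover in Tessaly → 2:13 AM UTC (Sep 21).
Add 14 hours and 48 minutes leg 3 → 5:01 PM UTC.
Add 6 hours and 5 minutes layover in Honolulu → 11:06 PM UTC.
Add 13 hours and 24 minutes leg 4 → 12:30 PM UTC (Sep 22).
Tehran is UTC+3:30, so local arrival = 12:30 PM + 3:30 = 4:00 PM on Sep 22.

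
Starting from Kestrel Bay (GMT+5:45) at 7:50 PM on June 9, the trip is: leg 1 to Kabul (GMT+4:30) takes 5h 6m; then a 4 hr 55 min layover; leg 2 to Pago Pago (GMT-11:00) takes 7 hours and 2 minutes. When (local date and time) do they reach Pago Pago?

Convert departure to UTC: 7:50 PM − 5:45 = 2:05 PM UTC on Jun 9.
Add 5 hours and 6 minutes leg 1 → 7:11 PM UTC.
Add 4 hours 55 minutes layover in Kabul → 12:06 AM UTC (Jun 10).
Add 7 hours and 2 minutes leg 2 → 7:08 AM UTC.
Pago Pago is UTC−11:00, so local arrival = 7:08 AM − 11:00 = 8:08 PM on Jun 9.

8:08 PM on June 9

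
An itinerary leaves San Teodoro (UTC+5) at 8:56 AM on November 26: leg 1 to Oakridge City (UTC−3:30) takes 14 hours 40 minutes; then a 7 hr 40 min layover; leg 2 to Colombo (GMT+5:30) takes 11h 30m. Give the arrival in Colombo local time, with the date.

7:16 PM on November 27

Convert departure to UTC: 8:56 AM − 5:00 = 3:56 AM UTC on Nov 26.
Add 14 hours and 40 minutes leg 1 → 6:36 PM UTC.
Add 7 hours 40 minutes layover in Oakridge City → 2:16 AM UTC (Nov 27).
Add 11 hours 30 minutes leg 2 → 1:46 PM UTC.
Colombo is UTC+5:30, so local arrival = 1:46 PM + 5:30 = 7:16 PM on Nov 27.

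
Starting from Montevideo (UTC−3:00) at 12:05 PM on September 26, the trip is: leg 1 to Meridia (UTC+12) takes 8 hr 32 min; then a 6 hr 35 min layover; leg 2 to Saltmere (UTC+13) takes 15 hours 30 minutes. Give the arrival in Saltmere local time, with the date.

10:42 AM on September 28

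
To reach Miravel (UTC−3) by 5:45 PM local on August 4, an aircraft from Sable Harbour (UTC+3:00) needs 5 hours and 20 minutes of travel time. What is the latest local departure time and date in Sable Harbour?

Target arrival in UTC: 5:45 PM + 3:00 = 8:45 PM on Aug 4.
Subtract 5 hours and 20 minutes → departure 3:25 PM UTC on Aug 4.
Sable Harbour is UTC+3:00: 3:25 PM + 3:00 = 6:25 PM on Aug 4.

6:25 PM on Aug 4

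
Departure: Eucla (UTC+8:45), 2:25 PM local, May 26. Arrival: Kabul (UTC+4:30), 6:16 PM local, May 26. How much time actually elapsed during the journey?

8 hours 6 minutes

Departure in UTC: 2:25 PM − 8:45 = 5:40 AM on May 26.
Arrival in UTC: 6:16 PM − 4:30 = 1:46 PM on May 26.
Elapsed = 1:46 PM − 5:40 AM = 8 hours 6 minutes.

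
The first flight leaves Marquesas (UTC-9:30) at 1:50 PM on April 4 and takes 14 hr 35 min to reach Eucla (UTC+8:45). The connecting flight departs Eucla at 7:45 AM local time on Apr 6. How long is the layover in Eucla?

Convert departure to UTC: 1:50 PM + 9:30 = 11:20 PM UTC on Apr 4.
Add 14 hours and 35 minutes flight time → 1:55 PM UTC (Apr 5).
Eucla is UTC+8:45, so local arrival = 1:55 PM + 8:45 = 10:40 PM on Apr 5.
Layover = 7:45 AM − 10:40 PM (+1 day) = 9 hours 5 minutes.

9 hours 5 minutes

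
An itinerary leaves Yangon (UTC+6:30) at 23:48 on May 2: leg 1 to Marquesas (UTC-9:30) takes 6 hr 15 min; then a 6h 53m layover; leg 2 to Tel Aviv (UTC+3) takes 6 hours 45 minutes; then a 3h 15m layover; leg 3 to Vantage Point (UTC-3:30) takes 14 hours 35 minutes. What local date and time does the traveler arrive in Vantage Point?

Convert departure to UTC: 23:48 − 6:30 = 17:18 UTC on May 2.
Add 6 hours and 15 minutes leg 1 → 23:33 UTC.
Add 6 hours 53 minutes layover in Marquesas → 06:26 UTC (May 3).
Add 6 hours and 45 minutes leg 2 → 13:11 UTC.
Add 3 hours 15 minutes layover in Tel Aviv → 16:26 UTC.
Add 14 hours and 35 minutes leg 3 → 07:01 UTC (May 4).
Vantage Point is UTC−3:30, so local arrival = 07:01 − 3:30 = 03:31 on May 4.

03:31 on May 4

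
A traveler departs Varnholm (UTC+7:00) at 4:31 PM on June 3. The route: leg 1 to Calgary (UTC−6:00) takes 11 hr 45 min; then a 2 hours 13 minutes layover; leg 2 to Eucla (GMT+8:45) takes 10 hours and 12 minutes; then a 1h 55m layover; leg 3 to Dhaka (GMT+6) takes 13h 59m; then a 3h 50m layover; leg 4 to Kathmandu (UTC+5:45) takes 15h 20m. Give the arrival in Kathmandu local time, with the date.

2:30 AM on June 6

Convert departure to UTC: 4:31 PM − 7:00 = 9:31 AM UTC on Jun 3.
Add 11 hours 45 minutes leg 1 → 9:16 PM UTC.
Add 2 hours 13 minutes layover in Calgary → 11:29 PM UTC.
Add 10 hours and 12 minutes leg 2 → 9:41 AM UTC (Jun 4).
Add 1 hour 55 minutes layover in Eucla → 11:36 AM UTC.
Add 13 hours and 59 minutes leg 3 → 1:35 AM UTC (Jun 5).
Add 3 hours and 50 minutes layover in Dhaka → 5:25 AM UTC.
Add 15 hours 20 minutes leg 4 → 8:45 PM UTC.
Kathmandu is UTC+5:45, so local arrival = 8:45 PM + 5:45 = 2:30 AM on Jun 6.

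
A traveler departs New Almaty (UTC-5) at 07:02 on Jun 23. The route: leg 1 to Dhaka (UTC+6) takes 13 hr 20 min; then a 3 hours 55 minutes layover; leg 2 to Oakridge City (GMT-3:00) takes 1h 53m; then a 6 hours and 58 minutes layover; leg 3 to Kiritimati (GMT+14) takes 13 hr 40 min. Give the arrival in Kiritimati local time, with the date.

Convert departure to UTC: 07:02 + 5:00 = 12:02 UTC on Jun 23.
Add 13 hours and 20 minutes leg 1 → 01:22 UTC (Jun 24).
Add 3 hours 55 minutes layover in Dhaka → 05:17 UTC.
Add 1 hour 53 minutes leg 2 → 07:10 UTC.
Add 6 hours and 58 minutes layover in Oakridge City → 14:08 UTC.
Add 13 hours 40 minutes leg 3 → 03:48 UTC (Jun 25).
Kiritimati is UTC+14:00, so local arrival = 03:48 + 14:00 = 17:48 on Jun 25.

17:48 on June 25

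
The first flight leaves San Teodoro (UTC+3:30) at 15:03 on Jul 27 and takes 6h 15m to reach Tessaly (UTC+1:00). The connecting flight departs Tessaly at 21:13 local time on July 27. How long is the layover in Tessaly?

Convert departure to UTC: 15:03 − 3:30 = 11:33 UTC on Jul 27.
Add 6 hours and 15 minutes flight time → 17:48 UTC.
Tessaly is UTC+1:00, so local arrival = 17:48 + 1:00 = 18:48 on Jul 27.
Layover = 21:13 − 18:48 = 2 hours 25 minutes.

2 hours 25 minutes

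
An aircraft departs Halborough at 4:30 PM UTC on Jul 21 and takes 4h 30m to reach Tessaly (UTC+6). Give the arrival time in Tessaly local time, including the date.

3:00 AM on July 22

Departure is given in UTC: 4:30 PM on Jul 21.
Add 4 hours and 30 minutes → 9:00 PM UTC.
Tessaly is UTC+6:00: 9:00 PM + 6:00 = 3:00 AM on Jul 22.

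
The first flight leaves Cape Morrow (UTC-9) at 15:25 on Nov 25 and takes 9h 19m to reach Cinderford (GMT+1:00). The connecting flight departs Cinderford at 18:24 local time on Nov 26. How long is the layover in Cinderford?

Convert departure to UTC: 15:25 + 9:00 = 00:25 UTC on Nov 26.
Add 9 hours and 19 minutes flight time → 09:44 UTC.
Cinderford is UTC+1:00, so local arrival = 09:44 + 1:00 = 10:44 on Nov 26.
Layover = 18:24 − 10:44 = 7 hours 40 minutes.

7 hours 40 minutes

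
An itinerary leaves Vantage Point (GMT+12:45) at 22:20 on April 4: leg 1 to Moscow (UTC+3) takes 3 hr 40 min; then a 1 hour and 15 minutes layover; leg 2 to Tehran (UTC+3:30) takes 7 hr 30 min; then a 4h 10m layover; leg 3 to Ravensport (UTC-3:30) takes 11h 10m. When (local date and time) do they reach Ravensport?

Convert departure to UTC: 22:20 − 12:45 = 09:35 UTC on Apr 4.
Add 3 hours 40 minutes leg 1 → 13:15 UTC.
Add 1 hour and 15 minutes layover in Moscow → 14:30 UTC.
Add 7 hours and 30 minutes leg 2 → 22:00 UTC.
Add 4 hours and 10 minutes layover in Tehran → 02:10 UTC (Apr 5).
Add 11 hours 10 minutes leg 3 → 13:20 UTC.
Ravensport is UTC−3:30, so local arrival = 13:20 − 3:30 = 09:50 on Apr 5.

09:50 on April 5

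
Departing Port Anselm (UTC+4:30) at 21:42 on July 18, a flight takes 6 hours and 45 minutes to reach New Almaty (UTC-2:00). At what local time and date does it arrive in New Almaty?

21:57 on Jul 18

New Almaty is 6:30 behind Port Anselm.
After 6 hours 45 minutes it is 04:27 (Jul 19) in Port Anselm.
Shift by the zone difference: 04:27 − 6:30 = 21:57 on Jul 18 in New Almaty.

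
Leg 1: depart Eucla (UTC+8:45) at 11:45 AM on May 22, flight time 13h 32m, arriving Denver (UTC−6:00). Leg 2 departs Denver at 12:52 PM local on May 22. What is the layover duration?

2 hours 20 minutes

Convert departure to UTC: 11:45 AM − 8:45 = 3:00 AM UTC on May 22.
Add 13 hours 32 minutes flight time → 4:32 PM UTC.
Denver is UTC−6:00, so local arrival = 4:32 PM − 6:00 = 10:32 AM on May 22.
Layover = 12:52 PM − 10:32 AM = 2 hours 20 minutes.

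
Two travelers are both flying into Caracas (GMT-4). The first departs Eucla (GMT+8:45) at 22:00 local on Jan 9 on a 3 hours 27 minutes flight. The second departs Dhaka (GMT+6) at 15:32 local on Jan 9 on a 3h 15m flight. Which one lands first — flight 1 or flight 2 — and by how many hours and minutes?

Flight 1 in UTC: 22:00 − 8:45 = 13:15 on Jan 9.
+3 hours 27 minutes → arrive 16:42 UTC on Jan 9.
Flight 2 in UTC: 15:32 − 6:00 = 09:32 on Jan 9.
+3 hours 15 minutes → arrive 12:47 UTC on Jan 9.
Flight 2 lands earlier by 3 hours 55 minutes.

the second, by 3 hours 55 minutes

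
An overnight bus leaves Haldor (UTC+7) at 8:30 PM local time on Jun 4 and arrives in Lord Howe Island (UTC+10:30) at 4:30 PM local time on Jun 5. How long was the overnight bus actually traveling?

Departure in UTC: 8:30 PM − 7:00 = 1:30 PM on Jun 4.
Arrival in UTC: 4:30 PM − 10:30 = 6:00 AM on Jun 5.
Elapsed = 6:00 AM − 1:30 PM (+1 day) = 16 hours 30 minutes.

16 hours 30 minutes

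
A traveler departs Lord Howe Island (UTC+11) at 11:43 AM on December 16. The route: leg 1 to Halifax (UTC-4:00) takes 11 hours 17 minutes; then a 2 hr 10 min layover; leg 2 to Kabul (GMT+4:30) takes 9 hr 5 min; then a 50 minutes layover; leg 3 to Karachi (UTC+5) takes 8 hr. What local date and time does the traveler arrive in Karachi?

Convert departure to UTC: 11:43 AM − 11:00 = 12:43 AM UTC on Dec 16.
Add 11 hours 17 minutes leg 1 → 12:00 PM UTC.
Add 2 hours 10 minutes layover in Halifax → 2:10 PM UTC.
Add 9 hours 5 minutes leg 2 → 11:15 PM UTC.
Add 50 minutes layover in Kabul → 12:05 AM UTC (Dec 17).
Add 8 hours leg 3 → 8:05 AM UTC.
Karachi is UTC+5:00, so local arrival = 8:05 AM + 5:00 = 1:05 PM on Dec 17.

1:05 PM on Dec 17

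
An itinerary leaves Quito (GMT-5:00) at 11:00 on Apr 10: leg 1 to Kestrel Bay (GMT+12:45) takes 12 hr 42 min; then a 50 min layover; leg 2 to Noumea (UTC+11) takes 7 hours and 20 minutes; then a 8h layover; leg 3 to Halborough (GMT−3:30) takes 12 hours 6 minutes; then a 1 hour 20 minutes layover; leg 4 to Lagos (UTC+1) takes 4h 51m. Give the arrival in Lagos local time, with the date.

Convert departure to UTC: 11:00 + 5:00 = 16:00 UTC on Apr 10.
Add 12 hours 42 minutes leg 1 → 04:42 UTC (Apr 11).
Add 50 minutes layover in Kestrel Bay → 05:32 UTC.
Add 7 hours and 20 minutes leg 2 → 12:52 UTC.
Add 8 hours layover in Noumea → 20:52 UTC.
Add 12 hours 6 minutes leg 3 → 08:58 UTC (Apr 12).
Add 1 hour and 20 minutes layover in Halborough → 10:18 UTC.
Add 4 hours 51 minutes leg 4 → 15:09 UTC.
Lagos is UTC+1:00, so local arrival = 15:09 + 1:00 = 16:09 on Apr 12.

16:09 on April 12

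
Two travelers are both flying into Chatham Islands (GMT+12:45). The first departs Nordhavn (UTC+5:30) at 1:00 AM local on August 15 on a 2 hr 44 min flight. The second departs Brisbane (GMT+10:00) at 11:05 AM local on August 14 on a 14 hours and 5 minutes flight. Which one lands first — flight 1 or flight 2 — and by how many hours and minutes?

Flight 1 in UTC: 1:00 AM − 5:30 = 7:30 PM on Aug 14.
+2 hours 44 minutes → arrive 10:14 PM UTC on Aug 14.
Flight 2 in UTC: 11:05 AM − 10:00 = 1:05 AM on Aug 14.
+14 hours 5 minutes → arrive 3:10 PM UTC on Aug 14.
Flight 2 lands earlier by 7 hours 4 minutes.

the second, by 7 hours 4 minutes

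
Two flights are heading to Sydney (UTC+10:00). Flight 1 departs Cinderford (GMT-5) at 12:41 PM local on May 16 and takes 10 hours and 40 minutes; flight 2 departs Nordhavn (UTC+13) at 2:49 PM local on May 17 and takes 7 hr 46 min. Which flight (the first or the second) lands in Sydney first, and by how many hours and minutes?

the first, by 5 hours 14 minutes

Flight 1 in UTC: 12:41 PM + 5:00 = 5:41 PM on May 16.
+10 hours and 40 minutes → arrive 4:21 AM UTC on May 17.
Flight 2 in UTC: 2:49 PM − 13:00 = 1:49 AM on May 17.
+7 hours and 46 minutes → arrive 9:35 AM UTC on May 17.
Flight 1 lands earlier by 5 hours 14 minutes.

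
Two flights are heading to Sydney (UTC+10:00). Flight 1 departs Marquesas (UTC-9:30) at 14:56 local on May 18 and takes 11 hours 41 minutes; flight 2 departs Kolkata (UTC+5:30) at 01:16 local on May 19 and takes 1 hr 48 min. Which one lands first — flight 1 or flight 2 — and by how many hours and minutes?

Flight 1 in UTC: 14:56 + 9:30 = 00:26 on May 19.
+11 hours 41 minutes → arrive 12:07 UTC on May 19.
Flight 2 in UTC: 01:16 − 5:30 = 19:46 on May 18.
+1 hour 48 minutes → arrive 21:34 UTC on May 18.
Flight 2 lands earlier by 14 hours 33 minutes.

the second, by 14 hours 33 minutes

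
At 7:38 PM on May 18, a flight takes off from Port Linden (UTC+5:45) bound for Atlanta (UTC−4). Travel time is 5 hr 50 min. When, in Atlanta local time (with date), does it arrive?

Atlanta is 9:45 behind Port Linden.
After 5 hours and 50 minutes it is 1:28 AM (May 19) in Port Linden.
Shift by the zone difference: 1:28 AM − 9:45 = 3:43 PM on May 18 in Atlanta.

3:43 PM on May 18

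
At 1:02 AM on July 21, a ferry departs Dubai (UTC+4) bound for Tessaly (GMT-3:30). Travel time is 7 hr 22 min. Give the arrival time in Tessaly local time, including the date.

Convert departure to UTC: 1:02 AM − 4:00 = 9:02 PM UTC on Jul 20.
Add 7 hours and 22 minutes travel time → 4:24 AM UTC (Jul 21).
Tessaly is UTC−3:30, so local arrival = 4:24 AM − 3:30 = 12:54 AM on Jul 21.

12:54 AM on July 21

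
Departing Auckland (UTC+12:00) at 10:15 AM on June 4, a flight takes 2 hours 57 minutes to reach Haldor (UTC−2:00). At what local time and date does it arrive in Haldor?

11:12 PM on June 3

Haldor is 14:00 behind Auckland.
After 2 hours 57 minutes it is 1:12 PM in Auckland.
Shift by the zone difference: 1:12 PM − 14:00 = 11:12 PM on Jun 3 in Haldor.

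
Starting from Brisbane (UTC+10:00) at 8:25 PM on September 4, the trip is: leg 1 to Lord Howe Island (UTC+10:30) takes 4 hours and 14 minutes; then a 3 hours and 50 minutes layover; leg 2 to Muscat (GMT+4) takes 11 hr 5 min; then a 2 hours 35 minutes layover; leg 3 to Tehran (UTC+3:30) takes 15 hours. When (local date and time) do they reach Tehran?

2:39 AM on Sep 6

Convert departure to UTC: 8:25 PM − 10:00 = 10:25 AM UTC on Sep 4.
Add 4 hours and 14 minutes leg 1 → 2:39 PM UTC.
Add 3 hours 50 minutes layover in Lord Howe Island → 6:29 PM UTC.
Add 11 hours 5 minutes leg 2 → 5:34 AM UTC (Sep 5).
Add 2 hours and 35 minutes layover in Muscat → 8:09 AM UTC.
Add 15 hours leg 3 → 11:09 PM UTC.
Tehran is UTC+3:30, so local arrival = 11:09 PM + 3:30 = 2:39 AM on Sep 6.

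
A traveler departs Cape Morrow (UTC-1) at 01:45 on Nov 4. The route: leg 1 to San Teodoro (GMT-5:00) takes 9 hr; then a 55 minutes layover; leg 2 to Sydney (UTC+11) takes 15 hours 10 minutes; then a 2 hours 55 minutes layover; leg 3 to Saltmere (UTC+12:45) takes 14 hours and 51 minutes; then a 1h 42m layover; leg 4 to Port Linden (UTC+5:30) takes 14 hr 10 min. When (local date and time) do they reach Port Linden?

18:58 on Nov 6

Convert departure to UTC: 01:45 + 1:00 = 02:45 UTC on Nov 4.
Add 9 hours leg 1 → 11:45 UTC.
Add 55 minutes layover in San Teodoro → 12:40 UTC.
Add 15 hours and 10 minutes leg 2 → 03:50 UTC (Nov 5).
Add 2 hours and 55 minutes layover in Sydney → 06:45 UTC.
Add 14 hours and 51 minutes leg 3 → 21:36 UTC.
Add 1 hour and 42 minutes layover in Saltmere → 23:18 UTC.
Add 14 hours 10 minutes leg 4 → 13:28 UTC (Nov 6).
Port Linden is UTC+5:30, so local arrival = 13:28 + 5:30 = 18:58 on Nov 6.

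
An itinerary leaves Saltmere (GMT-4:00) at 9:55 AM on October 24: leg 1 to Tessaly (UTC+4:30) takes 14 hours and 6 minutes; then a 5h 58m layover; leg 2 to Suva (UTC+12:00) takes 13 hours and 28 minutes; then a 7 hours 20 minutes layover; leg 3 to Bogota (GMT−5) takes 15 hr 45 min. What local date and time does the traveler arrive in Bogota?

Convert departure to UTC: 9:55 AM + 4:00 = 1:55 PM UTC on Oct 24.
Add 14 hours 6 minutes leg 1 → 4:01 AM UTC (Oct 25).
Add 5 hours and 58 minutes layover in Tessaly → 9:59 AM UTC.
Add 13 hours 28 minutes leg 2 → 11:27 PM UTC.
Add 7 hours and 20 minutes layover in Suva → 6:47 AM UTC (Oct 26).
Add 15 hours and 45 minutes leg 3 → 10:32 PM UTC.
Bogota is UTC−5:00, so local arrival = 10:32 PM − 5:00 = 5:32 PM on Oct 26.

5:32 PM on October 26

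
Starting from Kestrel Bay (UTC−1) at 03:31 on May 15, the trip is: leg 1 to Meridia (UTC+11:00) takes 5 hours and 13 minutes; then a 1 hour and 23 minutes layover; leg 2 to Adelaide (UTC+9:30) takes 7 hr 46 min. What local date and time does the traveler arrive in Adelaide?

04:23 on May 16

Convert departure to UTC: 03:31 + 1:00 = 04:31 UTC on May 15.
Add 5 hours 13 minutes leg 1 → 09:44 UTC.
Add 1 hour and 23 minutes layover in Meridia → 11:07 UTC.
Add 7 hours 46 minutes leg 2 → 18:53 UTC.
Adelaide is UTC+9:30, so local arrival = 18:53 + 9:30 = 04:23 on May 16.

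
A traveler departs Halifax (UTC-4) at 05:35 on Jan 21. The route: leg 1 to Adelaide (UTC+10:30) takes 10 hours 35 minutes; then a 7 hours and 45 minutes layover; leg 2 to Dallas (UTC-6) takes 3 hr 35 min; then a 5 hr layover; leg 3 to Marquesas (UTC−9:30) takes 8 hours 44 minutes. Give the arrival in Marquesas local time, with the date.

Convert departure to UTC: 05:35 + 4:00 = 09:35 UTC on Jan 21.
Add 10 hours 35 minutes leg 1 → 20:10 UTC.
Add 7 hours and 45 minutes layover in Adelaide → 03:55 UTC (Jan 22).
Add 3 hours 35 minutes leg 2 → 07:30 UTC.
Add 5 hours layover in Dallas → 12:30 UTC.
Add 8 hours 44 minutes leg 3 → 21:14 UTC.
Marquesas is UTC−9:30, so local arrival = 21:14 − 9:30 = 11:44 on Jan 22.

11:44 on January 22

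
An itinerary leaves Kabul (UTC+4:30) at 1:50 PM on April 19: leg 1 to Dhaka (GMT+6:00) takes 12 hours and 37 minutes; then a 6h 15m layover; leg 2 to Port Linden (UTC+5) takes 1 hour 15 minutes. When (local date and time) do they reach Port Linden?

10:27 AM on Apr 20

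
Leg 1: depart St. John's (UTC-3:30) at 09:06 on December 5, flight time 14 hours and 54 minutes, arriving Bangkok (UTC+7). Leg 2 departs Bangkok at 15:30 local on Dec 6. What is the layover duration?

5 hours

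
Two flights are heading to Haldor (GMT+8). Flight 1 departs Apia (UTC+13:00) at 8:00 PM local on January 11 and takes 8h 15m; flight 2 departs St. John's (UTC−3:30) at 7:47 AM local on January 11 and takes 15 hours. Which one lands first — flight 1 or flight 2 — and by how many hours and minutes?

Flight 1 in UTC: 8:00 PM − 13:00 = 7:00 AM on Jan 11.
+8 hours and 15 minutes → arrive 3:15 PM UTC on Jan 11.
Flight 2 in UTC: 7:47 AM + 3:30 = 11:17 AM on Jan 11.
+15 hours → arrive 2:17 AM UTC on Jan 12.
Flight 1 lands earlier by 11 hours 2 minutes.

the first, by 11 hours 2 minutes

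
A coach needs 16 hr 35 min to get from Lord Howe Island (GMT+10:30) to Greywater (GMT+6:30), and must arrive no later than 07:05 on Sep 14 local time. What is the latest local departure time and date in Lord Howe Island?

Target arrival in UTC: 07:05 − 6:30 = 00:35 on Sep 14.
Subtract 16 hours 35 minutes → departure 08:00 UTC on Sep 13.
Lord Howe Island is UTC+10:30: 08:00 + 10:30 = 18:30 on Sep 13.

18:30 on September 13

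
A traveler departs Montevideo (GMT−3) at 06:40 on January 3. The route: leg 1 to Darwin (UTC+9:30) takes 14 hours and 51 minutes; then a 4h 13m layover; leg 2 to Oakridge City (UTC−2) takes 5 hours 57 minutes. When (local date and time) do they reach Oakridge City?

08:41 on January 4

Convert departure to UTC: 06:40 + 3:00 = 09:40 UTC on Jan 3.
Add 14 hours 51 minutes leg 1 → 00:31 UTC (Jan 4).
Add 4 hours 13 minutes layover in Darwin → 04:44 UTC.
Add 5 hours and 57 minutes leg 2 → 10:41 UTC.
Oakridge City is UTC−2:00, so local arrival = 10:41 − 2:00 = 08:41 on Jan 4.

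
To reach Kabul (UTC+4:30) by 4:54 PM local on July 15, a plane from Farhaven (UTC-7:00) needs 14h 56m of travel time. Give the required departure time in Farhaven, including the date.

Target arrival in UTC: 4:54 PM − 4:30 = 12:24 PM on Jul 15.
Subtract 14 hours 56 minutes → departure 9:28 PM UTC on Jul 14.
Farhaven is UTC−7:00: 9:28 PM − 7:00 = 2:28 PM on Jul 14.

2:28 PM on July 14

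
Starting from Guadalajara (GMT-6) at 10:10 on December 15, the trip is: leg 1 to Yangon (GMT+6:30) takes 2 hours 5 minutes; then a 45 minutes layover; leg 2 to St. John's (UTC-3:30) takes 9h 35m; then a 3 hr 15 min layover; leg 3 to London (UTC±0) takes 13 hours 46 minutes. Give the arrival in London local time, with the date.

21:36 on December 16

Convert departure to UTC: 10:10 + 6:00 = 16:10 UTC on Dec 15.
Add 2 hours and 5 minutes leg 1 → 18:15 UTC.
Add 45 minutes layover in Yangon → 19:00 UTC.
Add 9 hours and 35 minutes leg 2 → 04:35 UTC (Dec 16).
Add 3 hours 15 minutes layover in St. John's → 07:50 UTC.
Add 13 hours and 46 minutes leg 3 → 21:36 UTC.
London is UTC+0, so local arrival is the same: 21:36 on Dec 16.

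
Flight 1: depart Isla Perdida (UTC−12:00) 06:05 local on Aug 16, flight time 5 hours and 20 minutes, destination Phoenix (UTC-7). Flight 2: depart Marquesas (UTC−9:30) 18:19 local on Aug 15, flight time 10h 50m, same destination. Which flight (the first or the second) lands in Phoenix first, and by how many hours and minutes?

the second, by 8 hours 46 minutes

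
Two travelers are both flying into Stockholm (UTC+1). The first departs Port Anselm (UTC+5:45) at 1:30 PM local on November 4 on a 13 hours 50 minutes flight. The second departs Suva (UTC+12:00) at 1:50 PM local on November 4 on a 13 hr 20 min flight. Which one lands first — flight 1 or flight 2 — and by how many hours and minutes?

the second, by 6 hours 25 minutes

Flight 1 in UTC: 1:30 PM − 5:45 = 7:45 AM on Nov 4.
+13 hours 50 minutes → arrive 9:35 PM UTC on Nov 4.
Flight 2 in UTC: 1:50 PM − 12:00 = 1:50 AM on Nov 4.
+13 hours 20 minutes → arrive 3:10 PM UTC on Nov 4.
Flight 2 lands earlier by 6 hours 25 minutes.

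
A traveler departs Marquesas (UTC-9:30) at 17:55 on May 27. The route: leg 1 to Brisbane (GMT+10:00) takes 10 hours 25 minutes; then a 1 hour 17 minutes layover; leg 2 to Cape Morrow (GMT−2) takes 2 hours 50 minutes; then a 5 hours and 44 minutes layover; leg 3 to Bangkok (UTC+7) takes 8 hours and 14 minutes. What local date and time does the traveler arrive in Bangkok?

14:55 on May 29

Convert departure to UTC: 17:55 + 9:30 = 03:25 UTC on May 28.
Add 10 hours 25 minutes leg 1 → 13:50 UTC.
Add 1 hour and 17 minutes layover in Brisbane → 15:07 UTC.
Add 2 hours and 50 minutes leg 2 → 17:57 UTC.
Add 5 hours and 44 minutes layover in Cape Morrow → 23:41 UTC.
Add 8 hours and 14 minutes leg 3 → 07:55 UTC (May 29).
Bangkok is UTC+7:00, so local arrival = 07:55 + 7:00 = 14:55 on May 29.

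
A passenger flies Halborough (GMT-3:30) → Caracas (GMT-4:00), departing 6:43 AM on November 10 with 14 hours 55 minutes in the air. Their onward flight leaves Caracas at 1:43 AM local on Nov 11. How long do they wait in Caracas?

4 hours 35 minutes

Convert departure to UTC: 6:43 AM + 3:30 = 10:13 AM UTC on Nov 10.
Add 14 hours 55 minutes flight time → 1:08 AM UTC (Nov 11).
Caracas is UTC−4:00, so local arrival = 1:08 AM − 4:00 = 9:08 PM on Nov 10.
Layover = 1:43 AM − 9:08 PM (+1 day) = 4 hours 35 minutes.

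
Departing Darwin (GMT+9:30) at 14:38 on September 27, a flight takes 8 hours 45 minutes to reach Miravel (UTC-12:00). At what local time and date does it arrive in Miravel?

Convert departure to UTC: 14:38 − 9:30 = 05:08 UTC on Sep 27.
Add 8 hours and 45 minutes travel time → 13:53 UTC.
Miravel is UTC−12:00, so local arrival = 13:53 − 12:00 = 01:53 on Sep 27.

01:53 on September 27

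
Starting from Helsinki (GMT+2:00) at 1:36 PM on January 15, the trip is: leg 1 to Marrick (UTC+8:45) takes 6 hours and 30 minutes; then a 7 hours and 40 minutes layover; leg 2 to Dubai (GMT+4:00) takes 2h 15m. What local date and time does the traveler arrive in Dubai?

Convert departure to UTC: 1:36 PM − 2:00 = 11:36 AM UTC on Jan 15.
Add 6 hours and 30 minutes leg 1 → 6:06 PM UTC.
Add 7 hours 40 minutes layover in Marrick → 1:46 AM UTC (Jan 16).
Add 2 hours 15 minutes leg 2 → 4:01 AM UTC.
Dubai is UTC+4:00, so local arrival = 4:01 AM + 4:00 = 8:01 AM on Jan 16.

8:01 AM on January 16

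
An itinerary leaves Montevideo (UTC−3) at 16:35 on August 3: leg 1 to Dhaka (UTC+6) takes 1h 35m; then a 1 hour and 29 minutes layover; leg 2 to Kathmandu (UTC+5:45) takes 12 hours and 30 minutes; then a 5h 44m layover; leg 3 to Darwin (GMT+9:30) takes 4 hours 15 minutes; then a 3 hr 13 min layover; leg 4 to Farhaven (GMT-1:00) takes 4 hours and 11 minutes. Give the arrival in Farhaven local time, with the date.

03:32 on Aug 5

Convert departure to UTC: 16:35 + 3:00 = 19:35 UTC on Aug 3.
Add 1 hour and 35 minutes leg 1 → 21:10 UTC.
Add 1 hour and 29 minutes layover in Dhaka → 22:39 UTC.
Add 12 hours 30 minutes leg 2 → 11:09 UTC (Aug 4).
Add 5 hours and 44 minutes layover in Kathmandu → 16:53 UTC.
Add 4 hours 15 minutes leg 3 → 21:08 UTC.
Add 3 hours 13 minutes layover in Darwin → 00:21 UTC (Aug 5).
Add 4 hours and 11 minutes leg 4 → 04:32 UTC.
Farhaven is UTC−1:00, so local arrival = 04:32 − 1:00 = 03:32 on Aug 5.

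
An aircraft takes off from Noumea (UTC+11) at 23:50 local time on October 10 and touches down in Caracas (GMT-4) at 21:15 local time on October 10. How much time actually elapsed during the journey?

Departure in UTC: 23:50 − 11:00 = 12:50 on Oct 10.
Arrival in UTC: 21:15 + 4:00 = 01:15 on Oct 11.
Elapsed = 01:15 − 12:50 (+1 day) = 12 hours 25 minutes.

12 hours 25 minutes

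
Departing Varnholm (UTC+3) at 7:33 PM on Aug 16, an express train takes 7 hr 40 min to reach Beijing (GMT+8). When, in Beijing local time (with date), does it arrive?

8:13 AM on August 17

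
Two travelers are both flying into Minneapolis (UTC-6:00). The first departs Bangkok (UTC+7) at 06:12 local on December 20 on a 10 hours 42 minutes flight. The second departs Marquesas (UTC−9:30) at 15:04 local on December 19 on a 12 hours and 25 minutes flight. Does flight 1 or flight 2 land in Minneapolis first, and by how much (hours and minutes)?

the first, by 3 hours 5 minutes

Flight 1 in UTC: 06:12 − 7:00 = 23:12 on Dec 19.
+10 hours and 42 minutes → arrive 09:54 UTC on Dec 20.
Flight 2 in UTC: 15:04 + 9:30 = 00:34 on Dec 20.
+12 hours 25 minutes → arrive 12:59 UTC on Dec 20.
Flight 1 lands earlier by 3 hours 5 minutes.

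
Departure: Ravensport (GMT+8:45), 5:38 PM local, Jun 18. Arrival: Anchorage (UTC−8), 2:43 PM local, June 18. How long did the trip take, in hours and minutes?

Departure in UTC: 5:38 PM − 8:45 = 8:53 AM on Jun 18.
Arrival in UTC: 2:43 PM + 8:00 = 10:43 PM on Jun 18.
Elapsed = 10:43 PM − 8:53 AM = 13 hours 50 minutes.

13 hours 50 minutes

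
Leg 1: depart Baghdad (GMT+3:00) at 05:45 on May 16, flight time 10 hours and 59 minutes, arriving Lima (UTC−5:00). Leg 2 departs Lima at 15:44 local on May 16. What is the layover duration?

Convert departure to UTC: 05:45 − 3:00 = 02:45 UTC on May 16.
Add 10 hours and 59 minutes flight time → 13:44 UTC.
Lima is UTC−5:00, so local arrival = 13:44 − 5:00 = 08:44 on May 16.
Layover = 15:44 − 08:44 = 7 hours.

7 hours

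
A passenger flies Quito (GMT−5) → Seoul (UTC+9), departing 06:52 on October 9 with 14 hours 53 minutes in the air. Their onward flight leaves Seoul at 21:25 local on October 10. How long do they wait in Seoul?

9 hours 40 minutes

Convert departure to UTC: 06:52 + 5:00 = 11:52 UTC on Oct 9.
Add 14 hours 53 minutes flight time → 02:45 UTC (Oct 10).
Seoul is UTC+9:00, so local arrival = 02:45 + 9:00 = 11:45 on Oct 10.
Layover = 21:25 − 11:45 = 9 hours 40 minutes.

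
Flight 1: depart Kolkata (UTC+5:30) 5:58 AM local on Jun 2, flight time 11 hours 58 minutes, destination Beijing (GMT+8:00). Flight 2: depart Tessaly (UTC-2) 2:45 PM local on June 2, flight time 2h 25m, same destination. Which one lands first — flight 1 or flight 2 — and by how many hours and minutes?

Flight 1 in UTC: 5:58 AM − 5:30 = 12:28 AM on Jun 2.
+11 hours 58 minutes → arrive 12:26 PM UTC on Jun 2.
Flight 2 in UTC: 2:45 PM + 2:00 = 4:45 PM on Jun 2.
+2 hours 25 minutes → arrive 7:10 PM UTC on Jun 2.
Flight 1 lands earlier by 6 hours 44 minutes.

the first, by 6 hours 44 minutes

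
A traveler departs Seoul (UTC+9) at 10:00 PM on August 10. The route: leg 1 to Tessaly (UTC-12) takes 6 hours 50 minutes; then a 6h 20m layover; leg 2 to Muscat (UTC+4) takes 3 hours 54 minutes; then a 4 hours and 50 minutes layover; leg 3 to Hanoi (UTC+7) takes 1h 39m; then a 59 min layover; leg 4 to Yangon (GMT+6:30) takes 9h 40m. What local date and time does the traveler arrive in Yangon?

5:42 AM on Aug 12

Convert departure to UTC: 10:00 PM − 9:00 = 1:00 PM UTC on Aug 10.
Add 6 hours and 50 minutes leg 1 → 7:50 PM UTC.
Add 6 hours and 20 minutes layover in Tessaly → 2:10 AM UTC (Aug 11).
Add 3 hours 54 minutes leg 2 → 6:04 AM UTC.
Add 4 hours 50 minutes layover in Muscat → 10:54 AM UTC.
Add 1 hour 39 minutes leg 3 → 12:33 PM UTC.
Add 59 minutes layover in Hanoi → 1:32 PM UTC.
Add 9 hours 40 minutes leg 4 → 11:12 PM UTC.
Yangon is UTC+6:30, so local arrival = 11:12 PM + 6:30 = 5:42 AM on Aug 12.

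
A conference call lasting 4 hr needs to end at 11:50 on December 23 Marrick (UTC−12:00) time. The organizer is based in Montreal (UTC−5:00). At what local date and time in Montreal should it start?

14:50 on December 23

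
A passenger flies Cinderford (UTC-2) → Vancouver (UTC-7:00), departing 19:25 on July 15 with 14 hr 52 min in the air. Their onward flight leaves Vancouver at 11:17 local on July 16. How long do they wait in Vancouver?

Convert departure to UTC: 19:25 + 2:00 = 21:25 UTC on Jul 15.
Add 14 hours and 52 minutes flight time → 12:17 UTC (Jul 16).
Vancouver is UTC−7:00, so local arrival = 12:17 − 7:00 = 05:17 on Jul 16.
Layover = 11:17 − 05:17 = 6 hours.

6 hours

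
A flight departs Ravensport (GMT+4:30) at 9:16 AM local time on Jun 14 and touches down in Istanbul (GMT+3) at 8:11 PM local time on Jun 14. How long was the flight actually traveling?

12 hours 25 minutes

Departure in UTC: 9:16 AM − 4:30 = 4:46 AM on Jun 14.
Arrival in UTC: 8:11 PM − 3:00 = 5:11 PM on Jun 14.
Elapsed = 5:11 PM − 4:46 AM = 12 hours 25 minutes.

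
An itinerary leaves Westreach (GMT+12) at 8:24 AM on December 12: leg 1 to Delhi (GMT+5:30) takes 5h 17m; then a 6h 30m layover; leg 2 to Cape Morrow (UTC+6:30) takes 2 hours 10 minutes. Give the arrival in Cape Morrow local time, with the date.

4:51 PM on December 12

Convert departure to UTC: 8:24 AM − 12:00 = 8:24 PM UTC on Dec 11.
Add 5 hours 17 minutes leg 1 → 1:41 AM UTC (Dec 12).
Add 6 hours and 30 minutes layover in Delhi → 8:11 AM UTC.
Add 2 hours and 10 minutes leg 2 → 10:21 AM UTC.
Cape Morrow is UTC+6:30, so local arrival = 10:21 AM + 6:30 = 4:51 PM on Dec 12.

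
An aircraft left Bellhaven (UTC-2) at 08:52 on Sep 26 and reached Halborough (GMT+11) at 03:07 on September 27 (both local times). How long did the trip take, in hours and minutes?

5 hours 15 minutes

Halborough is 13:00 ahead of Bellhaven.
Clock-face elapsed time (ignoring zones) is 18 hours 15 minutes.
Actual elapsed = 18 hours 15 minutes − 13:00 = 5 hours 15 minutes.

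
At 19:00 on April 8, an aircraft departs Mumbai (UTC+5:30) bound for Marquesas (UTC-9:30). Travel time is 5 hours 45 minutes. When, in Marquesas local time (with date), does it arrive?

Convert departure to UTC: 19:00 − 5:30 = 13:30 UTC on Apr 8.
Add 5 hours and 45 minutes travel time → 19:15 UTC.
Marquesas is UTC−9:30, so local arrival = 19:15 − 9:30 = 09:45 on Apr 8.

09:45 on April 8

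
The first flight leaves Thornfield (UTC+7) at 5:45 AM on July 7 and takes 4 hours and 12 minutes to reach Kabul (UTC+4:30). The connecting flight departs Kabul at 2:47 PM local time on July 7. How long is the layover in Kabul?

7 hours 20 minutes

Convert departure to UTC: 5:45 AM − 7:00 = 10:45 PM UTC on Jul 6.
Add 4 hours and 12 minutes flight time → 2:57 AM UTC (Jul 7).
Kabul is UTC+4:30, so local arrival = 2:57 AM + 4:30 = 7:27 AM on Jul 7.
Layover = 2:47 PM − 7:27 AM = 7 hours 20 minutes.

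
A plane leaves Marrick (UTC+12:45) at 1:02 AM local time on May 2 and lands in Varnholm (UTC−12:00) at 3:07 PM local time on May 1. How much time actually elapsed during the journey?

Departure in UTC: 1:02 AM − 12:45 = 12:17 PM on May 1.
Arrival in UTC: 3:07 PM + 12:00 = 3:07 AM on May 2.
Elapsed = 3:07 AM − 12:17 PM (+1 day) = 14 hours 50 minutes.

14 hours 50 minutes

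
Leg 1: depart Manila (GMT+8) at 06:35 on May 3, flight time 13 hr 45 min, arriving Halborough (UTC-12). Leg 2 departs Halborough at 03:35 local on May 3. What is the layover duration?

3 hours 15 minutes

Convert departure to UTC: 06:35 − 8:00 = 22:35 UTC on May 2.
Add 13 hours 45 minutes flight time → 12:20 UTC (May 3).
Halborough is UTC−12:00, so local arrival = 12:20 − 12:00 = 00:20 on May 3.
Layover = 03:35 − 00:20 = 3 hours 15 minutes.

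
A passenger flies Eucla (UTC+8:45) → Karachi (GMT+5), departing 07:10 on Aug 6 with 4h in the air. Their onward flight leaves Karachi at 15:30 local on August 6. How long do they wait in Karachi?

Convert departure to UTC: 07:10 − 8:45 = 22:25 UTC on Aug 5.
Add 4 hours flight time → 02:25 UTC (Aug 6).
Karachi is UTC+5:00, so local arrival = 02:25 + 5:00 = 07:25 on Aug 6.
Layover = 15:30 − 07:25 = 8 hours 5 minutes.

8 hours 5 minutes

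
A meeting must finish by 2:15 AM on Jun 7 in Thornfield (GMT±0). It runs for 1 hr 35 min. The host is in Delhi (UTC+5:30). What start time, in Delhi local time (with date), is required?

6:10 AM on Jun 7

Target end time is already UTC: 2:15 AM on Jun 7.
Subtract 1 hour 35 minutes → start 12:40 AM UTC on Jun 7.
Delhi is UTC+5:30: 12:40 AM + 5:30 = 6:10 AM on Jun 7.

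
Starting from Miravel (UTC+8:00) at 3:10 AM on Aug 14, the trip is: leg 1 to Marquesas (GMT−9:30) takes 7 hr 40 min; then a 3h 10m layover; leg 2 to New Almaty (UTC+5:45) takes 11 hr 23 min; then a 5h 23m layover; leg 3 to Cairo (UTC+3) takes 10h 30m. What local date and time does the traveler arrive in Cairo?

12:16 PM on August 15

Convert departure to UTC: 3:10 AM − 8:00 = 7:10 PM UTC on Aug 13.
Add 7 hours 40 minutes leg 1 → 2:50 AM UTC (Aug 14).
Add 3 hours and 10 minutes layover in Marquesas → 6:00 AM UTC.
Add 11 hours and 23 minutes leg 2 → 5:23 PM UTC.
Add 5 hours and 23 minutes layover in New Almaty → 10:46 PM UTC.
Add 10 hours and 30 minutes leg 3 → 9:16 AM UTC (Aug 15).
Cairo is UTC+3:00, so local arrival = 9:16 AM + 3:00 = 12:16 PM on Aug 15.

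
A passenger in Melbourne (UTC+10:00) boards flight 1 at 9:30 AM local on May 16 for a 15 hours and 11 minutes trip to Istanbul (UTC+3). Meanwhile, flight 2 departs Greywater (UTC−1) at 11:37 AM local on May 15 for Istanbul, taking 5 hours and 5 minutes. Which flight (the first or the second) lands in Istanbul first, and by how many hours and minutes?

Flight 1 in UTC: 9:30 AM − 10:00 = 11:30 PM on May 15.
+15 hours 11 minutes → arrive 2:41 PM UTC on May 16.
Flight 2 in UTC: 11:37 AM + 1:00 = 12:37 PM on May 15.
+5 hours 5 minutes → arrive 5:42 PM UTC on May 15.
Flight 2 lands earlier by 20 hours 59 minutes.

the second, by 20 hours 59 minutes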